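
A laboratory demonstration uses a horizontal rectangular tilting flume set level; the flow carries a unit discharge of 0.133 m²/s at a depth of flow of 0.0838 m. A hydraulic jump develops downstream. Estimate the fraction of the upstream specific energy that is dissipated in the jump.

V₁ = q/y₁ = 0.133/0.0838 = 1.59 m/s. Fr₁ = V₁/√(g·y₁) = 1.59/√(9.81×0.0838) = 1.75.
Bélanger equation: y₂/y₁ = ½[√(1 + 8Fr₁²) − 1] = ½[√25.51 − 1] = 2.03.
y₂ = 2.03 × 0.0838 = 0.170 m.
E₁ = y₁ + V₁²/2g = 0.212 m. ΔE = (y₂ − y₁)³/(4y₁y₂) = 0.0112 m. ΔE/E₁ = 0.0112/0.212 = 0.0526.

ΔE/E₁ = 0.0526 (5.26%)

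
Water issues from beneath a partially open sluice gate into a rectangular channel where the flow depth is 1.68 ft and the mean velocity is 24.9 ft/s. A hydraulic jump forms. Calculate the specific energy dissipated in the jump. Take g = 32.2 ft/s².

Fr₁ = V₁/√(g·y₁) = 24.9/√(32.2×1.68) = 3.39.
Bélanger equation: y₂/y₁ = ½[√(1 + 8Fr₁²) − 1] = ½[√92.69 − 1] = 4.31.
y₂ = 4.31 × 1.68 = 7.25 ft.
Head loss: ΔE = (y₂ − y₁)³/(4y₁y₂) = (7.25 − 1.68)³/(4×1.68×7.25) = 173/48.7 = 3.54 ft.

ΔE = 3.54 ft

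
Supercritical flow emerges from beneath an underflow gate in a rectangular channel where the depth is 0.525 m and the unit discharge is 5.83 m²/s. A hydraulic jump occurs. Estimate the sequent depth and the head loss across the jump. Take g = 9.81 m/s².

V₁ = q/y₁ = 5.83/0.525 = 11.1 m/s. Fr₁ = V₁/√(g·y₁) = 11.1/√(9.81×0.525) = 4.89.
By Bélanger, y₂/y₁ = ½[√(1 + 8Fr₁²) − 1] = ½[√192.5 − 1] = 6.44.
y₂ = 6.44 × 0.525 = 3.38 m.
Head loss: ΔE = (y₂ − y₁)³/(4y₁y₂) = (3.38 − 0.525)³/(4×0.525×3.38) = 23.3/7.10 = 3.28 m.

y₂ = 3.38 m; ΔE = 3.28 m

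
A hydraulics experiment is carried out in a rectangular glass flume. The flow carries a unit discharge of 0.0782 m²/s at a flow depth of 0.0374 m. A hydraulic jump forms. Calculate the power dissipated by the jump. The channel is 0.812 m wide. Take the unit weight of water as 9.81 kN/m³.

P = 0.0523 kW

V₁ = q/y₁ = 0.0782/0.0374 = 2.09 m/s. Fr₁ = V₁/√(g·y₁) = 2.09/√(9.81×0.0374) = 3.45.
From the momentum equation for a rectangular channel, y₂/y₁ = ½[√(1 + 8Fr₁²) − 1] = ½[√96.33 − 1] = 4.41.
y₂ = 4.41 × 0.0374 = 0.165 m.
Head loss: ΔE = (y₂ − y₁)³/(4y₁y₂) = (0.165 − 0.0374)³/(4×0.0374×0.165) = 0.00207/0.0247 = 0.0839 m.
Q = q·b = 0.0782 × 0.812 = 0.0635 m³/s. P = γ·Q·ΔE = 9.81 × 0.0635 × 0.0839 = 0.0523 kW.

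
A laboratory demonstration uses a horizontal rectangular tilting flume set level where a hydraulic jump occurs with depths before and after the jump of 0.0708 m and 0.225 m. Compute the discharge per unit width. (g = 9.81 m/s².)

q = 0.152 m²/s

For a rectangular channel the momentum equation gives q² = ½·g·y₁·y₂·(y₁ + y₂) = ½×9.81×0.0708×0.225×0.296 = 0.0231.
q = √0.0231 = 0.152 m²/s.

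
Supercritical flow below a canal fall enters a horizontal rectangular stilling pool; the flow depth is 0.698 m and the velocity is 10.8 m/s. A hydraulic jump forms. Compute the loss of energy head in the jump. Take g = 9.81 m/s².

ΔE = 2.70 m

Fr₁ = V₁/√(g·y₁) = 10.8/√(9.81×0.698) = 4.13.
By Bélanger, y₂/y₁ = ½[√(1 + 8Fr₁²) − 1] = ½[√137.3 − 1] = 5.36.
y₂ = 5.36 × 0.698 = 3.74 m.
Head loss: ΔE = (y₂ − y₁)³/(4y₁y₂) = (3.74 − 0.698)³/(4×0.698×3.74) = 28.2/10.4 = 2.70 m.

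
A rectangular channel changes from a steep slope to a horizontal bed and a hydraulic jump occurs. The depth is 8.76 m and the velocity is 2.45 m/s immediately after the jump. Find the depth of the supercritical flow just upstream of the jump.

y₁ = 1.09 m

Fr₂ = V₂/√(g·y₂) = 2.45/√(9.81×8.76) = 0.264.
The Bélanger relation is symmetric: y₁/y₂ = ½[√(1 + 8Fr₂²) − 1] = ½[√1.559 − 1] = 0.124.
y₁ = 0.124 × 8.76 = 1.09 m.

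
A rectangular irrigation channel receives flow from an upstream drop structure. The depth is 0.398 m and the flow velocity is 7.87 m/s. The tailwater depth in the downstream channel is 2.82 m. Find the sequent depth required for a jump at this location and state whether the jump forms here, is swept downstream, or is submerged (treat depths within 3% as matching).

y₂ = 2.05 m; the jump is submerged

Fr₁ = V₁/√(g·y₁) = 7.87/√(9.81×0.398) = 3.98.
Bélanger equation: y₂/y₁ = ½[√(1 + 8Fr₁²) − 1] = ½[√127.9 − 1] = 5.15.
y₂ = 5.15 × 0.398 = 2.05 m.
Tailwater y_tw = 2.82 m: y_tw > y₂, so the jump is submerged.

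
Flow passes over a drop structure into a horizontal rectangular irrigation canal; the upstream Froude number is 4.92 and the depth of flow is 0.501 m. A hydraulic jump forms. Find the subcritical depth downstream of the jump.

Fr₁ = 4.92 (given).
From the momentum equation for a rectangular channel, y₂/y₁ = ½[√(1 + 8Fr₁²) − 1] = ½[√194.7 − 1] = 6.48.
y₂ = 6.48 × 0.501 = 3.24 m.

y₂ = 3.24 m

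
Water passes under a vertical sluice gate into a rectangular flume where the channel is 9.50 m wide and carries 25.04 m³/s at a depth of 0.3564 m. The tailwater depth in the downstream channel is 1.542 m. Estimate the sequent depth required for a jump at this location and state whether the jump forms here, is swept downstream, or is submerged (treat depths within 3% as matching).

q = Q/b = 25.04/9.50 = 2.636 m²/s; V₁ = q/y₁ = 7.396 m/s. Fr₁ = V₁/√(g·y₁) = 3.955.
From the momentum equation for a rectangular channel, y₂/y₁ = ½[√(1 + 8Fr₁²) − 1] = ½[√126.15 − 1] = 5.116.
y₂ = 5.116 × 0.3564 = 1.823 m.
Tailwater y_tw = 1.542 m: y_tw < y₂, so the jump is swept downstream.

y₂ = 1.823 m; the jump is swept downstream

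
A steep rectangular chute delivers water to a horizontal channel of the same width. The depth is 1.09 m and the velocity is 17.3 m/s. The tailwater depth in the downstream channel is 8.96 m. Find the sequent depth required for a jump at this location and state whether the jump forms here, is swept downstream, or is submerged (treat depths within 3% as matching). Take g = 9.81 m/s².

Fr₁ = V₁/√(g·y₁) = 17.3/√(9.81×1.09) = 5.29.
Conjugate-depth relation: y₂/y₁ = ½[√(1 + 8Fr₁²) − 1] = ½[√224.9 − 1] = 7.00.
y₂ = 7.00 × 1.09 = 7.63 m.
Tailwater y_tw = 8.96 m: y_tw > y₂, so the jump is submerged.

y₂ = 7.63 m; the jump is submerged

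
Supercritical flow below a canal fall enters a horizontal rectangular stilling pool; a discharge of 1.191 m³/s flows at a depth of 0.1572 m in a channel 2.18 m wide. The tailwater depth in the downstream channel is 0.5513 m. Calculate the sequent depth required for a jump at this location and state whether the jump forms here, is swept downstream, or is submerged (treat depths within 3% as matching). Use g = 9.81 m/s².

q = Q/b = 1.191/2.18 = 0.5463 m²/s; V₁ = q/y₁ = 3.475 m/s. Fr₁ = V₁/√(g·y₁) = 2.799.
By Bélanger, y₂/y₁ = ½[√(1 + 8Fr₁²) − 1] = ½[√63.658 − 1] = 3.489.
y₂ = 3.489 × 0.1572 = 0.5485 m.
Tailwater y_tw = 0.5513 m: y_tw ≈ y₂, so the jump forms here.

y₂ = 0.5485 m; the jump forms here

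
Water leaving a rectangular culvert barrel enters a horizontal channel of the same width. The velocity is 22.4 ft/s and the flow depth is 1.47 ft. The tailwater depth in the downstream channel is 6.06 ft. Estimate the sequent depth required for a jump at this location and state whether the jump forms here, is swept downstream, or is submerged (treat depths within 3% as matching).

y₂ = 6.07 ft; the jump forms here

Fr₁ = V₁/√(g·y₁) = 22.4/√(32.2×1.47) = 3.26.
By Bélanger, y₂/y₁ = ½[√(1 + 8Fr₁²) − 1] = ½[√85.80 − 1] = 4.13.
y₂ = 4.13 × 1.47 = 6.07 ft.
Tailwater y_tw = 6.06 ft: y_tw ≈ y₂, so the jump forms here.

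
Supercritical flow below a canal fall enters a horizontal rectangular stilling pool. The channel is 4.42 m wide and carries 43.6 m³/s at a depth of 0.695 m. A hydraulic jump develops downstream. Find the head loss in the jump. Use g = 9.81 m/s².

q = Q/b = 43.6/4.42 = 9.86 m²/s; V₁ = q/y₁ = 14.2 m/s. Fr₁ = V₁/√(g·y₁) = 5.44.
By Bélanger, y₂/y₁ = ½[√(1 + 8Fr₁²) − 1] = ½[√237.4 − 1] = 7.20.
y₂ = 7.20 × 0.695 = 5.01 m.
Head loss: ΔE = (y₂ − y₁)³/(4y₁y₂) = (5.01 − 0.695)³/(4×0.695×5.01) = 80.1/13.9 = 5.76 m.

ΔE = 5.76 m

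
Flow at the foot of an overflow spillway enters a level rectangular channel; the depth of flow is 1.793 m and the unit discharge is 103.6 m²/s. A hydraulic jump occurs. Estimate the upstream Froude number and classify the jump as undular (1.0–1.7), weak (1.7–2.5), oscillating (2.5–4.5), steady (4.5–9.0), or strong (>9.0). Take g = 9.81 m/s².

Fr₁ = 13.78; strong jump

V₁ = q/y₁ = 103.6/1.793 = 57.78 m/s. Fr₁ = V₁/√(g·y₁) = 57.78/√(9.81×1.793) = 13.78.
Fr₁ = 13.78 lies in the strong range.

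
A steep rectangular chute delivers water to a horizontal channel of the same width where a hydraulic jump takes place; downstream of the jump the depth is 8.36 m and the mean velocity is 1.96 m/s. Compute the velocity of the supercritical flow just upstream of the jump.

V₁ = 22.7 m/s

Fr₂ = V₂/√(g·y₂) = 1.96/√(9.81×8.36) = 0.216.
From the momentum equation (using Fr₂), y₁/y₂ = ½[√(1 + 8Fr₂²) − 1] = ½[√1.375 − 1] = 0.0862.
y₁ = 0.0862 × 8.36 = 0.721 m.
V₁ = q/y₁ = 16.4/0.721 = 22.7 m/s.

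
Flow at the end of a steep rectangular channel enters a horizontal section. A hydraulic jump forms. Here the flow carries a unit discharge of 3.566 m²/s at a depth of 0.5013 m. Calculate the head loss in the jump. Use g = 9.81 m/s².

V₁ = q/y₁ = 3.566/0.5013 = 7.114 m/s. Fr₁ = V₁/√(g·y₁) = 7.114/√(9.81×0.5013) = 3.208.
Bélanger equation: y₂/y₁ = ½[√(1 + 8Fr₁²) − 1] = ½[√83.317 − 1] = 4.064.
y₂ = 4.064 × 0.5013 = 2.037 m.
Head loss: ΔE = (y₂ − y₁)³/(4y₁y₂) = (2.037 − 0.5013)³/(4×0.5013×2.037) = 3.623/4.085 = 0.8870 m.

ΔE = 0.8870 m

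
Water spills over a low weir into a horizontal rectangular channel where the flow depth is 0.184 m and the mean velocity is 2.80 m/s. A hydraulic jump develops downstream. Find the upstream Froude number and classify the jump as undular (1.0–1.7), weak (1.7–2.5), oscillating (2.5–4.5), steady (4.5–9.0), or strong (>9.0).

Fr₁ = 2.08; weak jump

Fr₁ = V₁/√(g·y₁) = 2.80/√(9.81×0.184) = 2.08.
Fr₁ = 2.08 lies in the weak range.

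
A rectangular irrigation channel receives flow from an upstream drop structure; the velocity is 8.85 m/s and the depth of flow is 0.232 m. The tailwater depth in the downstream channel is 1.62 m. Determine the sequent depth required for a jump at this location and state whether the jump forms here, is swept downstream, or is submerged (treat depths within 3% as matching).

y₂ = 1.81 m; the jump is swept downstream

Fr₁ = V₁/√(g·y₁) = 8.85/√(9.81×0.232) = 5.87.
Conjugate-depth relation: y₂/y₁ = ½[√(1 + 8Fr₁²) − 1] = ½[√276.3 − 1] = 7.81.
y₂ = 7.81 × 0.232 = 1.81 m.
Tailwater y_tw = 1.62 m: y_tw < y₂, so the jump is swept downstream.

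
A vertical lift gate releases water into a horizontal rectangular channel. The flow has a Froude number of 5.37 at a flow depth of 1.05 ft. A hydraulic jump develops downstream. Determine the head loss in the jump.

ΔE = 8.42 ft

Fr₁ = 5.37 (given).
Conjugate-depth relation: y₂/y₁ = ½[√(1 + 8Fr₁²) − 1] = ½[√231.7 − 1] = 7.11.
y₂ = 7.11 × 1.05 = 7.47 ft.
V₁ = Fr₁·√(g·y₁) = 5.37×√(32.2×1.05) = 31.2 ft/s; q = V₁·y₁ = 32.8 ft²/s. V₂ = q/y₂ = 32.8/7.47 = 4.39 ft/s. E₁ = y₁ + V₁²/2g = 16.2 ft; E₂ = y₂ + V₂²/2g = 7.77 ft. ΔE = E₁ − E₂ = 8.42 ft.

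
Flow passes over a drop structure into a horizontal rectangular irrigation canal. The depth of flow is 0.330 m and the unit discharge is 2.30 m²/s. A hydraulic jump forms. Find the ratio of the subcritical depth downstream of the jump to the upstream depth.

y₂/y₁ = 5.00

V₁ = q/y₁ = 2.30/0.330 = 6.97 m/s. Fr₁ = V₁/√(g·y₁) = 6.97/√(9.81×0.330) = 3.87.
Sequent-depth ratio: y₂/y₁ = ½[√(1 + 8Fr₁²) − 1] = ½[√121.0 − 1] = 5.00.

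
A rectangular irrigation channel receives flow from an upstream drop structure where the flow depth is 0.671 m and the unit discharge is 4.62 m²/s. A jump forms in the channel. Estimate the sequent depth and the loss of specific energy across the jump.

y₂ = 2.23 m; ΔE = 0.636 m

V₁ = q/y₁ = 4.62/0.671 = 6.89 m/s. Fr₁ = V₁/√(g·y₁) = 6.89/√(9.81×0.671) = 2.68.
Sequent-depth ratio: y₂/y₁ = ½[√(1 + 8Fr₁²) − 1] = ½[√58.62 − 1] = 3.33.
y₂ = 3.33 × 0.671 = 2.23 m.
Head loss: ΔE = (y₂ − y₁)³/(4y₁y₂) = (2.23 − 0.671)³/(4×0.671×2.23) = 3.81/5.99 = 0.636 m.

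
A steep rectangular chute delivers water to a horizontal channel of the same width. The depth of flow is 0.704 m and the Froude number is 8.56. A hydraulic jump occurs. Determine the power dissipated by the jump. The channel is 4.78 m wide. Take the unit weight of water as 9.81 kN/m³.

P = 13462 kW

Fr₁ = 8.56 (given).
Bélanger equation: y₂/y₁ = ½[√(1 + 8Fr₁²) − 1] = ½[√587.2 − 1] = 11.6.
y₂ = 11.6 × 0.704 = 8.18 m.
Head loss: ΔE = (y₂ − y₁)³/(4y₁y₂) = (8.18 − 0.704)³/(4×0.704×8.18) = 417/23.0 = 18.1 m.
V₁ = Fr₁·√(g·y₁) = 8.56×√(9.81×0.704) = 22.5 m/s; q = V₁·y₁ = 15.8 m²/s. Q = q·b = 15.8 × 4.78 = 75.7 m³/s. P = γ·Q·ΔE = 9.81 × 75.7 × 18.1 = 13462 kW.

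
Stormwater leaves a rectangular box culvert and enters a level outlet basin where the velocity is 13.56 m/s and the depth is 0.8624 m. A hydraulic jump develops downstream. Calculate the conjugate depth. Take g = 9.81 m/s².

Fr₁ = V₁/√(g·y₁) = 13.56/√(9.81×0.8624) = 4.662.
By Bélanger, y₂/y₁ = ½[√(1 + 8Fr₁²) − 1] = ½[√174.87 − 1] = 6.112.
y₂ = 6.112 × 0.8624 = 5.271 m.

y₂ = 5.271 m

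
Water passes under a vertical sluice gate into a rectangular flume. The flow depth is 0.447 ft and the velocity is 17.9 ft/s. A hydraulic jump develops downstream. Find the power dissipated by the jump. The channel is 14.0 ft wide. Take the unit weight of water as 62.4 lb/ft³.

Fr₁ = V₁/√(g·y₁) = 17.9/√(32.2×0.447) = 4.72.
Conjugate-depth relation: y₂/y₁ = ½[√(1 + 8Fr₁²) − 1] = ½[√179.1 − 1] = 6.19.
y₂ = 6.19 × 0.447 = 2.77 ft.
q = V₁·y₁ = 17.9 × 0.447 = 8.00 ft²/s. V₂ = q/y₂ = 8.00/2.77 = 2.89 ft/s. E₁ = y₁ + V₁²/2g = 5.42 ft; E₂ = y₂ + V₂²/2g = 2.90 ft. ΔE = E₁ − E₂ = 2.53 ft.
Q = q·b = 8.00 × 14.0 = 112 cfs. P = γ·Q·ΔE/550 = 62.4 × 112 × 2.53 / 550 = 32.1 hp.

P = 32.1 hp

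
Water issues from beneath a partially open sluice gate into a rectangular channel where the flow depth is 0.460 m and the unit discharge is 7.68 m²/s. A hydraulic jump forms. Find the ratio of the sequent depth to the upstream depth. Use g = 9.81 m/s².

V₁ = q/y₁ = 7.68/0.460 = 16.7 m/s. Fr₁ = V₁/√(g·y₁) = 16.7/√(9.81×0.460) = 7.86.
Sequent-depth ratio: y₂/y₁ = ½[√(1 + 8Fr₁²) − 1] = ½[√495.2 − 1] = 10.6.

y₂/y₁ = 10.6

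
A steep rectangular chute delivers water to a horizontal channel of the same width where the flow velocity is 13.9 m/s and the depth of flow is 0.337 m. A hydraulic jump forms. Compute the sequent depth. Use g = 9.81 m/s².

y₂ = 3.48 m

Fr₁ = V₁/√(g·y₁) = 13.9/√(9.81×0.337) = 7.64.
Bélanger equation: y₂/y₁ = ½[√(1 + 8Fr₁²) − 1] = ½[√468.5 − 1] = 10.3.
y₂ = 10.3 × 0.337 = 3.48 m.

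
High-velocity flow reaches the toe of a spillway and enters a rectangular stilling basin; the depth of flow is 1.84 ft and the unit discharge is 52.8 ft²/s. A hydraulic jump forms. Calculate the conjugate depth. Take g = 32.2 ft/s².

y₂ = 8.82 ft

V₁ = q/y₁ = 52.8/1.84 = 28.7 ft/s. Fr₁ = V₁/√(g·y₁) = 28.7/√(32.2×1.84) = 3.73.
Bélanger equation: y₂/y₁ = ½[√(1 + 8Fr₁²) − 1] = ½[√112.2 − 1] = 4.80.
y₂ = 4.80 × 1.84 = 8.82 ft.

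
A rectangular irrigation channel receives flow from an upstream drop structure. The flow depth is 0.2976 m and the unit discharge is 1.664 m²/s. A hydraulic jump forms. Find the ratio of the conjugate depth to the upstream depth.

V₁ = q/y₁ = 1.664/0.2976 = 5.591 m/s. Fr₁ = V₁/√(g·y₁) = 5.591/√(9.81×0.2976) = 3.272.
Sequent-depth ratio: y₂/y₁ = ½[√(1 + 8Fr₁²) − 1] = ½[√86.670 − 1] = 4.155.

y₂/y₁ = 4.155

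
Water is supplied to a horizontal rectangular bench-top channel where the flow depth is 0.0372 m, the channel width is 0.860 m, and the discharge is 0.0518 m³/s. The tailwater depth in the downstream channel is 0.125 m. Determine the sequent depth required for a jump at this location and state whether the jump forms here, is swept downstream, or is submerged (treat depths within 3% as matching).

q = Q/b = 0.0518/0.860 = 0.0602 m²/s; V₁ = q/y₁ = 1.62 m/s. Fr₁ = V₁/√(g·y₁) = 2.68.
Bélanger equation: y₂/y₁ = ½[√(1 + 8Fr₁²) − 1] = ½[√58.47 − 1] = 3.32.
y₂ = 3.32 × 0.0372 = 0.124 m.
Tailwater y_tw = 0.125 m: y_tw ≈ y₂, so the jump forms here.

y₂ = 0.124 m; the jump forms here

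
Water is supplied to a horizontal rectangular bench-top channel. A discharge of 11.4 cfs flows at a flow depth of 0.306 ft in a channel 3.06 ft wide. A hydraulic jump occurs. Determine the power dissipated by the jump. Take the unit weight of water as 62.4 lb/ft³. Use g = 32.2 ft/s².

P = 1.27 hp

q = Q/b = 11.4/3.06 = 3.73 ft²/s; V₁ = q/y₁ = 12.2 ft/s. Fr₁ = V₁/√(g·y₁) = 3.88.
By Bélanger, y₂/y₁ = ½[√(1 + 8Fr₁²) − 1] = ½[√121.3 − 1] = 5.01.
y₂ = 5.01 × 0.306 = 1.53 ft.
Head loss: ΔE = (y₂ − y₁)³/(4y₁y₂) = (1.53 − 0.306)³/(4×0.306×1.53) = 1.84/1.88 = 0.983 ft.
P = γ·Q·ΔE/550 = 62.4 × 11.4 × 0.983 / 550 = 1.27 hp.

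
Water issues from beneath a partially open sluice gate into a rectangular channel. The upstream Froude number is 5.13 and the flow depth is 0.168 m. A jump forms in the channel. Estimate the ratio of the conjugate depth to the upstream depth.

y₂/y₁ = 6.77

Fr₁ = 5.13 (given).
Sequent-depth ratio: y₂/y₁ = ½[√(1 + 8Fr₁²) − 1] = ½[√211.5 − 1] = 6.77.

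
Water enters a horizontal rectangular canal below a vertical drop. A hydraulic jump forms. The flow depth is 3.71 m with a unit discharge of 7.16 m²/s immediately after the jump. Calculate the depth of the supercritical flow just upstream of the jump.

V₂ = q/y₂ = 7.16/3.71 = 1.93 m/s; Fr₂ = V₂/√(g·y₂) = 0.320.
Applying the sequent-depth relation in reverse, y₁/y₂ = ½[√(1 + 8Fr₂²) − 1] = ½[√1.819 − 1] = 0.174.
y₁ = 0.174 × 3.71 = 0.647 m.

y₁ = 0.647 m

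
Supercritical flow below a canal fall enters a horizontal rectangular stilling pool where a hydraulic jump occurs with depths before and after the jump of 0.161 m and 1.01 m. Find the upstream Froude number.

Fr₁ = 4.78

For a rectangular channel the momentum equation gives q² = ½·g·y₁·y₂·(y₁ + y₂) = ½×9.81×0.161×1.01×1.17 = 0.934.
q = √0.934 = 0.966 m²/s.
V₁ = q/y₁ = 6.00 m/s; Fr₁ = V₁/√(g·y₁) = 4.78.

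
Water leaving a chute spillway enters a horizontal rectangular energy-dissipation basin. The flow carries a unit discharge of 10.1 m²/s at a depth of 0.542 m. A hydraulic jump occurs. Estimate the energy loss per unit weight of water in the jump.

ΔE = 12.2 m

V₁ = q/y₁ = 10.1/0.542 = 18.6 m/s. Fr₁ = V₁/√(g·y₁) = 18.6/√(9.81×0.542) = 8.08.
Conjugate-depth relation: y₂/y₁ = ½[√(1 + 8Fr₁²) − 1] = ½[√523.5 − 1] = 10.9.
y₂ = 10.9 × 0.542 = 5.93 m.
Head loss: ΔE = (y₂ − y₁)³/(4y₁y₂) = (5.93 − 0.542)³/(4×0.542×5.93) = 156/12.9 = 12.2 m.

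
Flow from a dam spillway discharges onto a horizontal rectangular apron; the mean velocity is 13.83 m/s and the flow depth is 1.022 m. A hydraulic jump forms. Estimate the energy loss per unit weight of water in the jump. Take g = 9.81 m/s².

Fr₁ = V₁/√(g·y₁) = 13.83/√(9.81×1.022) = 4.368.
Sequent-depth ratio: y₂/y₁ = ½[√(1 + 8Fr₁²) − 1] = ½[√153.62 − 1] = 5.697.
y₂ = 5.697 × 1.022 = 5.823 m.
q = V₁·y₁ = 13.83 × 1.022 = 14.13 m²/s. V₂ = q/y₂ = 14.13/5.823 = 2.428 m/s. E₁ = y₁ + V₁²/2g = 10.77 m; E₂ = y₂ + V₂²/2g = 6.123 m. ΔE = E₁ − E₂ = 4.648 m.

ΔE = 4.648 m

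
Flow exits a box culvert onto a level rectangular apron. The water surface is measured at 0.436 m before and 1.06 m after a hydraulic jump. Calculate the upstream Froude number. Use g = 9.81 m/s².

Fr₁ = 2.04

For a rectangular channel the momentum equation gives q² = ½·g·y₁·y₂·(y₁ + y₂) = ½×9.81×0.436×1.06×1.50 = 3.39.
q = √3.39 = 1.84 m²/s.
V₁ = q/y₁ = 4.22 m/s; Fr₁ = V₁/√(g·y₁) = 2.04.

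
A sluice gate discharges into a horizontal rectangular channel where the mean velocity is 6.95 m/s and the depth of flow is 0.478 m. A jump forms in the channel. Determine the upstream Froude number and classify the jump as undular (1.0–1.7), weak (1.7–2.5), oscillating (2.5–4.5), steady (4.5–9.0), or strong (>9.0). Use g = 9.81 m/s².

Fr₁ = V₁/√(g·y₁) = 6.95/√(9.81×0.478) = 3.21.
Fr₁ = 3.21 lies in the oscillating range.

Fr₁ = 3.21; oscillating jump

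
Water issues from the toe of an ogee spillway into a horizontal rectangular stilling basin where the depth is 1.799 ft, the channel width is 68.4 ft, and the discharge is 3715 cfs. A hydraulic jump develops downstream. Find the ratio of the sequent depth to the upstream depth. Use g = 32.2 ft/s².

q = Q/b = 3715/68.4 = 54.31 ft²/s; V₁ = q/y₁ = 30.19 ft/s. Fr₁ = V₁/√(g·y₁) = 3.967.
By Bélanger, y₂/y₁ = ½[√(1 + 8Fr₁²) − 1] = ½[√126.88 − 1] = 5.132.

y₂/y₁ = 5.132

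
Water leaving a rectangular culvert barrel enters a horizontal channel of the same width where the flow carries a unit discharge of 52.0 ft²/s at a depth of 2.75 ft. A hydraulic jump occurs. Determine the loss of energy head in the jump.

ΔE = 0.766 ft

V₁ = q/y₁ = 52.0/2.75 = 18.9 ft/s. Fr₁ = V₁/√(g·y₁) = 18.9/√(32.2×2.75) = 2.01.
Sequent-depth ratio: y₂/y₁ = ½[√(1 + 8Fr₁²) − 1] = ½[√33.30 − 1] = 2.39.
y₂ = 2.39 × 2.75 = 6.56 ft.
V₂ = q/y₂ = 52.0/6.56 = 7.93 ft/s. E₁ = y₁ + V₁²/2g = 8.30 ft; E₂ = y₂ + V₂²/2g = 7.54 ft. ΔE = E₁ − E₂ = 0.766 ft.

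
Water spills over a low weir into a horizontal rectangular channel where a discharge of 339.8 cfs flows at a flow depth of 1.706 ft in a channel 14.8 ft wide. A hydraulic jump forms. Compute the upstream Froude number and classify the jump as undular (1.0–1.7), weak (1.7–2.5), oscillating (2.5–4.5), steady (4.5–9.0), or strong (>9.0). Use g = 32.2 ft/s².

Fr₁ = 1.816; weak jump

q = Q/b = 339.8/14.8 = 22.96 ft²/s; V₁ = q/y₁ = 13.46 ft/s. Fr₁ = V₁/√(g·y₁) = 1.816.
Fr₁ = 1.816 lies in the weak range.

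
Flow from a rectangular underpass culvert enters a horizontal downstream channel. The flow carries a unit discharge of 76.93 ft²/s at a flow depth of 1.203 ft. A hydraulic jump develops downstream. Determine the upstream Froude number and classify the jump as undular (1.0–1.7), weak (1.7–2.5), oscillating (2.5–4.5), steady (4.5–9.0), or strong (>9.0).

Fr₁ = 10.27; strong jump

V₁ = q/y₁ = 76.93/1.203 = 63.95 ft/s. Fr₁ = V₁/√(g·y₁) = 63.95/√(32.2×1.203) = 10.27.
Fr₁ = 10.27 lies in the strong range.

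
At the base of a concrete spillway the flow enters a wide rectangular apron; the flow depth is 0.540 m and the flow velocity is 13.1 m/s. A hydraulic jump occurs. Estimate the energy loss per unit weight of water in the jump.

Fr₁ = V₁/√(g·y₁) = 13.1/√(9.81×0.540) = 5.69.
Bélanger equation: y₂/y₁ = ½[√(1 + 8Fr₁²) − 1] = ½[√260.2 − 1] = 7.56.
y₂ = 7.56 × 0.540 = 4.08 m.
Head loss: ΔE = (y₂ − y₁)³/(4y₁y₂) = (4.08 − 0.540)³/(4×0.540×4.08) = 44.5/8.82 = 5.05 m.

ΔE = 5.05 m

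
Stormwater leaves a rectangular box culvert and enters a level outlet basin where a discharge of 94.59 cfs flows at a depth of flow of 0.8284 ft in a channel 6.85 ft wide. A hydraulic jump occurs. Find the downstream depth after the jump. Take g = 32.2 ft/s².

y₂ = 3.390 ft

q = Q/b = 94.59/6.85 = 13.81 ft²/s; V₁ = q/y₁ = 16.67 ft/s. Fr₁ = V₁/√(g·y₁) = 3.228.
Sequent-depth ratio: y₂/y₁ = ½[√(1 + 8Fr₁²) − 1] = ½[√84.334 − 1] = 4.092.
y₂ = 4.092 × 0.8284 = 3.390 ft.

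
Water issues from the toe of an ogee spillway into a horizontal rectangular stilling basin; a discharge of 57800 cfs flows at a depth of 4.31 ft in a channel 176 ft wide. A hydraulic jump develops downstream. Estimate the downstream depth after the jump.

q = Q/b = 57800/176 = 328 ft²/s; V₁ = q/y₁ = 76.2 ft/s. Fr₁ = V₁/√(g·y₁) = 6.47.
Conjugate-depth relation: y₂/y₁ = ½[√(1 + 8Fr₁²) − 1] = ½[√335.7 − 1] = 8.66.
y₂ = 8.66 × 4.31 = 37.3 ft.

y₂ = 37.3 ft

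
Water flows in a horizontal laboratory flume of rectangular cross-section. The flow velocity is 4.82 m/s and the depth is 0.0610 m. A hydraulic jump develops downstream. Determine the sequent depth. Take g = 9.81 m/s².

Fr₁ = V₁/√(g·y₁) = 4.82/√(9.81×0.0610) = 6.23.
Sequent-depth ratio: y₂/y₁ = ½[√(1 + 8Fr₁²) − 1] = ½[√311.6 − 1] = 8.33.
y₂ = 8.33 × 0.0610 = 0.508 m.

y₂ = 0.508 m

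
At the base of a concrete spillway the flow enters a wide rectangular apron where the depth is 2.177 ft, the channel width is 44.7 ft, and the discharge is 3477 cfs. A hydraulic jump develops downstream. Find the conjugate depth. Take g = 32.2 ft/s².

y₂ = 12.10 ft

q = Q/b = 3477/44.7 = 77.79 ft²/s; V₁ = q/y₁ = 35.73 ft/s. Fr₁ = V₁/√(g·y₁) = 4.268.
Sequent-depth ratio: y₂/y₁ = ½[√(1 + 8Fr₁²) − 1] = ½[√146.70 − 1] = 5.556.
y₂ = 5.556 × 2.177 = 12.10 ft.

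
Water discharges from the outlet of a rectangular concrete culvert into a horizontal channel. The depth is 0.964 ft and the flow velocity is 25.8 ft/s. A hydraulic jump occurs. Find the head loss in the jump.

Fr₁ = V₁/√(g·y₁) = 25.8/√(32.2×0.964) = 4.63.
Conjugate-depth relation: y₂/y₁ = ½[√(1 + 8Fr₁²) − 1] = ½[√172.6 − 1] = 6.07.
y₂ = 6.07 × 0.964 = 5.85 ft.
Head loss: ΔE = (y₂ − y₁)³/(4y₁y₂) = (5.85 − 0.964)³/(4×0.964×5.85) = 117/22.6 = 5.17 ft.

ΔE = 5.17 ft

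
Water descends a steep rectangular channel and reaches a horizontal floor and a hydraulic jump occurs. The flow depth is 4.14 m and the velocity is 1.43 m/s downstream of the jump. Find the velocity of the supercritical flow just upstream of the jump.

Fr₂ = V₂/√(g·y₂) = 1.43/√(9.81×4.14) = 0.224.
The Bélanger relation is symmetric: y₁/y₂ = ½[√(1 + 8Fr₂²) − 1] = ½[√1.403 − 1] = 0.0922.
y₁ = 0.0922 × 4.14 = 0.382 m.
V₁ = q/y₁ = 5.92/0.382 = 15.5 m/s.

V₁ = 15.5 m/s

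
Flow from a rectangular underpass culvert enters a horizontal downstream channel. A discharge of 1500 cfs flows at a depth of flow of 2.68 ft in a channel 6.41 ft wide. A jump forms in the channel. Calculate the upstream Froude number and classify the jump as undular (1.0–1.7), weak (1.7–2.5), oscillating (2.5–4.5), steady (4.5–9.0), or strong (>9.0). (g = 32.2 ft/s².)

q = Q/b = 1500/6.41 = 234 ft²/s; V₁ = q/y₁ = 87.3 ft/s. Fr₁ = V₁/√(g·y₁) = 9.40.
Fr₁ = 9.40 lies in the strong range.

Fr₁ = 9.40; strong jump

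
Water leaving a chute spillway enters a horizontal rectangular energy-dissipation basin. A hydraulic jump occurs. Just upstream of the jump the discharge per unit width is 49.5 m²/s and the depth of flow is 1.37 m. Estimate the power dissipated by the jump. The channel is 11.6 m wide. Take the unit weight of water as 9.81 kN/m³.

P = 276674 kW

V₁ = q/y₁ = 49.5/1.37 = 36.1 m/s. Fr₁ = V₁/√(g·y₁) = 36.1/√(9.81×1.37) = 9.86.
Conjugate-depth relation: y₂/y₁ = ½[√(1 + 8Fr₁²) − 1] = ½[√778.1 − 1] = 13.4.
y₂ = 13.4 × 1.37 = 18.4 m.
Head loss: ΔE = (y₂ − y₁)³/(4y₁y₂) = (18.4 − 1.37)³/(4×1.37×18.4) = 4959/101 = 49.1 m.
Q = q·b = 49.5 × 11.6 = 574 m³/s. P = γ·Q·ΔE = 9.81 × 574 × 49.1 = 276674 kW.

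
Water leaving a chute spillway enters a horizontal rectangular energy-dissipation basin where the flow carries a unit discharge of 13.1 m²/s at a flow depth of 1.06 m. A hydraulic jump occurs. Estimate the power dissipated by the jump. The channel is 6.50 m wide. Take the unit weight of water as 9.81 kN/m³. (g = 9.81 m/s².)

P = 2745 kW

V₁ = q/y₁ = 13.1/1.06 = 12.4 m/s. Fr₁ = V₁/√(g·y₁) = 12.4/√(9.81×1.06) = 3.83.
From the momentum equation for a rectangular channel, y₂/y₁ = ½[√(1 + 8Fr₁²) − 1] = ½[√118.5 − 1] = 4.94.
y₂ = 4.94 × 1.06 = 5.24 m.
Head loss: ΔE = (y₂ − y₁)³/(4y₁y₂) = (5.24 − 1.06)³/(4×1.06×5.24) = 73.0/22.2 = 3.29 m.
Q = q·b = 13.1 × 6.50 = 85.1 m³/s. P = γ·Q·ΔE = 9.81 × 85.1 × 3.29 = 2745 kW.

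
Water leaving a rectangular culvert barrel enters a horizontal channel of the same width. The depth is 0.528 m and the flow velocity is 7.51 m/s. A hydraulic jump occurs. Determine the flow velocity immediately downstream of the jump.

Fr₁ = V₁/√(g·y₁) = 7.51/√(9.81×0.528) = 3.30.
Sequent-depth ratio: y₂/y₁ = ½[√(1 + 8Fr₁²) − 1] = ½[√88.11 − 1] = 4.19.
y₂ = 4.19 × 0.528 = 2.21 m.
q = V₁·y₁ = 7.51 × 0.528 = 3.97 m²/s.
V₂ = q/y₂ = 3.97/2.21 = 1.79 m/s.

V₂ = 1.79 m/s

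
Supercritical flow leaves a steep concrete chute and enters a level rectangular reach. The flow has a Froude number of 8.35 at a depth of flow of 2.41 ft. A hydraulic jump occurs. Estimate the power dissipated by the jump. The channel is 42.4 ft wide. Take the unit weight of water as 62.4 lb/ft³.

Fr₁ = 8.35 (given).
Sequent-depth ratio: y₂/y₁ = ½[√(1 + 8Fr₁²) − 1] = ½[√558.8 − 1] = 11.3.
y₂ = 11.3 × 2.41 = 27.3 ft.
V₁ = Fr₁·√(g·y₁) = 8.35×√(32.2×2.41) = 73.6 ft/s; q = V₁·y₁ = 177 ft²/s. V₂ = q/y₂ = 177/27.3 = 6.50 ft/s. E₁ = y₁ + V₁²/2g = 86.4 ft; E₂ = y₂ + V₂²/2g = 27.9 ft. ΔE = E₁ − E₂ = 58.5 ft.
Q = q·b = 177 × 42.4 = 7516 cfs. P = γ·Q·ΔE/550 = 62.4 × 7516 × 58.5 / 550 = 49878 hp.

P = 49878 hp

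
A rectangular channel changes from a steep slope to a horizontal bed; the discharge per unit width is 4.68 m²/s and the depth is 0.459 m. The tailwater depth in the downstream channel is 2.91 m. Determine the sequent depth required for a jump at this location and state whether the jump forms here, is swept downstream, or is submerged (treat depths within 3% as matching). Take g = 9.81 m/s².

V₁ = q/y₁ = 4.68/0.459 = 10.2 m/s. Fr₁ = V₁/√(g·y₁) = 10.2/√(9.81×0.459) = 4.80.
Sequent-depth ratio: y₂/y₁ = ½[√(1 + 8Fr₁²) − 1] = ½[√185.7 − 1] = 6.31.
y₂ = 6.31 × 0.459 = 2.90 m.
Tailwater y_tw = 2.91 m: y_tw ≈ y₂, so the jump forms here.

y₂ = 2.90 m; the jump forms here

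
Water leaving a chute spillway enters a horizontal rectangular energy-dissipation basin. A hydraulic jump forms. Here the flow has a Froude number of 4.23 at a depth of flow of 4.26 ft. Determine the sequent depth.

y₂ = 23.4 ft

Fr₁ = 4.23 (given).
Conjugate-depth relation: y₂/y₁ = ½[√(1 + 8Fr₁²) − 1] = ½[√144.1 − 1] = 5.50.
y₂ = 5.50 × 4.26 = 23.4 ft.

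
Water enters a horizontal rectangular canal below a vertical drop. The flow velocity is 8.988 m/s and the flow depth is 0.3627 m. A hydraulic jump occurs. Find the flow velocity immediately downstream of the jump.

V₂ = 1.436 m/s

Fr₁ = V₁/√(g·y₁) = 8.988/√(9.81×0.3627) = 4.765.
Sequent-depth ratio: y₂/y₁ = ½[√(1 + 8Fr₁²) − 1] = ½[√182.64 − 1] = 6.257.
y₂ = 6.257 × 0.3627 = 2.269 m.
q = V₁·y₁ = 8.988 × 0.3627 = 3.260 m²/s.
V₂ = q/y₂ = 3.260/2.269 = 1.436 m/s.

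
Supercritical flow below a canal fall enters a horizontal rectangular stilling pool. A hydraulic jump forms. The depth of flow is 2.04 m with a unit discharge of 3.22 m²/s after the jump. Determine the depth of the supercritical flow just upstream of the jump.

V₂ = q/y₂ = 3.22/2.04 = 1.58 m/s; Fr₂ = V₂/√(g·y₂) = 0.353.
From the momentum equation (using Fr₂), y₁/y₂ = ½[√(1 + 8Fr₂²) − 1] = ½[√1.996 − 1] = 0.206.
y₁ = 0.206 × 2.04 = 0.421 m.

y₁ = 0.421 m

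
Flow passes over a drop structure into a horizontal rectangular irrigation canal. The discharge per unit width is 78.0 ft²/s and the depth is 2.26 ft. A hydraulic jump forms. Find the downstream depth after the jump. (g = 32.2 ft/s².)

V₁ = q/y₁ = 78.0/2.26 = 34.5 ft/s. Fr₁ = V₁/√(g·y₁) = 34.5/√(32.2×2.26) = 4.05.
From the momentum equation for a rectangular channel, y₂/y₁ = ½[√(1 + 8Fr₁²) − 1] = ½[√131.9 − 1] = 5.24.
y₂ = 5.24 × 2.26 = 11.9 ft.

y₂ = 11.9 ft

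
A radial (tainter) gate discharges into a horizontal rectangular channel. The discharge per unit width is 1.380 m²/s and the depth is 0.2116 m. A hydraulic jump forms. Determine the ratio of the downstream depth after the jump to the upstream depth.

y₂/y₁ = 5.921

V₁ = q/y₁ = 1.380/0.2116 = 6.522 m/s. Fr₁ = V₁/√(g·y₁) = 6.522/√(9.81×0.2116) = 4.527.
By Bélanger, y₂/y₁ = ½[√(1 + 8Fr₁²) − 1] = ½[√164.92 − 1] = 5.921.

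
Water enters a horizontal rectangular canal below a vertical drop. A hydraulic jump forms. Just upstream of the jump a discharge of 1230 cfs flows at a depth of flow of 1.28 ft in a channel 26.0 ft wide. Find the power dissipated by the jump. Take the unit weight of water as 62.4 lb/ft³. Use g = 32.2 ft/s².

P = 1720 hp

q = Q/b = 1230/26.0 = 47.3 ft²/s; V₁ = q/y₁ = 37.0 ft/s. Fr₁ = V₁/√(g·y₁) = 5.76.
Sequent-depth ratio: y₂/y₁ = ½[√(1 + 8Fr₁²) − 1] = ½[√266.1 − 1] = 7.66.
y₂ = 7.66 × 1.28 = 9.80 ft.
Head loss: ΔE = (y₂ − y₁)³/(4y₁y₂) = (9.80 − 1.28)³/(4×1.28×9.80) = 619/50.2 = 12.3 ft.
P = γ·Q·ΔE/550 = 62.4 × 1230 × 12.3 / 550 = 1720 hp.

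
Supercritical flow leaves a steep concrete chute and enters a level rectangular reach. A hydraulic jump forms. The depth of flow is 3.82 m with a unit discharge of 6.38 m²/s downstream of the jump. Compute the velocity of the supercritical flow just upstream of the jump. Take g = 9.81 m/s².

V₁ = 12.7 m/s

V₂ = q/y₂ = 6.38/3.82 = 1.67 m/s; Fr₂ = V₂/√(g·y₂) = 0.273.
Since the conjugate-depth ratio holds either way, y₁/y₂ = ½[√(1 + 8Fr₂²) − 1] = ½[√1.595 − 1] = 0.132.
y₁ = 0.132 × 3.82 = 0.503 m.
V₁ = q/y₁ = 6.38/0.503 = 12.7 m/s.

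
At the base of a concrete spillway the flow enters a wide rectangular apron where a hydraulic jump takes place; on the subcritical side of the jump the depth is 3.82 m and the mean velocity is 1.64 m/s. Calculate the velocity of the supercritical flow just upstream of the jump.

Fr₂ = V₂/√(g·y₂) = 1.64/√(9.81×3.82) = 0.268.
From the momentum equation (using Fr₂), y₁/y₂ = ½[√(1 + 8Fr₂²) − 1] = ½[√1.574 − 1] = 0.127.
y₁ = 0.127 × 3.82 = 0.486 m.
V₁ = q/y₁ = 6.26/0.486 = 12.9 m/s.

V₁ = 12.9 m/s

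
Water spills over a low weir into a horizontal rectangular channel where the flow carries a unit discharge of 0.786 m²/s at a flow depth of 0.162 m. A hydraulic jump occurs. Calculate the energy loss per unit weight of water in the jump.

ΔE = 0.509 m

V₁ = q/y₁ = 0.786/0.162 = 4.85 m/s. Fr₁ = V₁/√(g·y₁) = 4.85/√(9.81×0.162) = 3.85.
Bélanger equation: y₂/y₁ = ½[√(1 + 8Fr₁²) − 1] = ½[√119.5 − 1] = 4.97.
y₂ = 4.97 × 0.162 = 0.804 m.
V₂ = q/y₂ = 0.786/0.804 = 0.977 m/s. E₁ = y₁ + V₁²/2g = 1.36 m; E₂ = y₂ + V₂²/2g = 0.853 m. ΔE = E₁ − E₂ = 0.509 m.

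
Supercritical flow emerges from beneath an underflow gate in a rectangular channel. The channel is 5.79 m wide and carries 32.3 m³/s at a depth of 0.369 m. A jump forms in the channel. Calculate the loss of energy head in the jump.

ΔE = 7.95 m

q = Q/b = 32.3/5.79 = 5.58 m²/s; V₁ = q/y₁ = 15.1 m/s. Fr₁ = V₁/√(g·y₁) = 7.95.
Sequent-depth ratio: y₂/y₁ = ½[√(1 + 8Fr₁²) − 1] = ½[√506.1 − 1] = 10.7.
y₂ = 10.7 × 0.369 = 3.97 m.
V₂ = q/y₂ = 5.58/3.97 = 1.41 m/s. E₁ = y₁ + V₁²/2g = 12.0 m; E₂ = y₂ + V₂²/2g = 4.07 m. ΔE = E₁ − E₂ = 7.95 m.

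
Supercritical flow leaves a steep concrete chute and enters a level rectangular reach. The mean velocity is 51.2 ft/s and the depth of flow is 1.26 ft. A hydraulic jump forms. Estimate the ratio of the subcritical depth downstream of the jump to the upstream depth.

Fr₁ = V₁/√(g·y₁) = 51.2/√(32.2×1.26) = 8.04.
From the momentum equation for a rectangular channel, y₂/y₁ = ½[√(1 + 8Fr₁²) − 1] = ½[√517.9 − 1] = 10.9.

y₂/y₁ = 10.9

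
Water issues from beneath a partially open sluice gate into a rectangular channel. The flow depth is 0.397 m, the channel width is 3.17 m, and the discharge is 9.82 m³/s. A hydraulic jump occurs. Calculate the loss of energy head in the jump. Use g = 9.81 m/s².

ΔE = 1.35 m

q = Q/b = 9.82/3.17 = 3.10 m²/s; V₁ = q/y₁ = 7.80 m/s. Fr₁ = V₁/√(g·y₁) = 3.95.
Conjugate-depth relation: y₂/y₁ = ½[√(1 + 8Fr₁²) − 1] = ½[√126.1 − 1] = 5.11.
y₂ = 5.11 × 0.397 = 2.03 m.
Head loss: ΔE = (y₂ − y₁)³/(4y₁y₂) = (2.03 − 0.397)³/(4×0.397×2.03) = 4.36/3.22 = 1.35 m.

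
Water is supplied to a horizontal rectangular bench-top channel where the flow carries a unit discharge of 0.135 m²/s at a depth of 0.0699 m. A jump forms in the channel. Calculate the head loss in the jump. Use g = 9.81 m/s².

V₁ = q/y₁ = 0.135/0.0699 = 1.93 m/s. Fr₁ = V₁/√(g·y₁) = 1.93/√(9.81×0.0699) = 2.33.
By Bélanger, y₂/y₁ = ½[√(1 + 8Fr₁²) − 1] = ½[√44.52 − 1] = 2.84.
y₂ = 2.84 × 0.0699 = 0.198 m.
V₂ = q/y₂ = 0.135/0.198 = 0.681 m/s. E₁ = y₁ + V₁²/2g = 0.260 m; E₂ = y₂ + V₂²/2g = 0.222 m. ΔE = E₁ − E₂ = 0.0381 m.

ΔE = 0.0381 m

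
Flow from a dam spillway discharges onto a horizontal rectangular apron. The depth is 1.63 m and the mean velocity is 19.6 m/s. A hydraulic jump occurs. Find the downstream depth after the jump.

Fr₁ = V₁/√(g·y₁) = 19.6/√(9.81×1.63) = 4.90.
By Bélanger, y₂/y₁ = ½[√(1 + 8Fr₁²) − 1] = ½[√193.2 − 1] = 6.45.
y₂ = 6.45 × 1.63 = 10.5 m.

y₂ = 10.5 m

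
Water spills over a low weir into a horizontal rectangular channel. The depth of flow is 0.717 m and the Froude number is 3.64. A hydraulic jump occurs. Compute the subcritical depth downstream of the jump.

Fr₁ = 3.64 (given).
Bélanger equation: y₂/y₁ = ½[√(1 + 8Fr₁²) − 1] = ½[√107.0 − 1] = 4.67.
y₂ = 4.67 × 0.717 = 3.35 m.

y₂ = 3.35 m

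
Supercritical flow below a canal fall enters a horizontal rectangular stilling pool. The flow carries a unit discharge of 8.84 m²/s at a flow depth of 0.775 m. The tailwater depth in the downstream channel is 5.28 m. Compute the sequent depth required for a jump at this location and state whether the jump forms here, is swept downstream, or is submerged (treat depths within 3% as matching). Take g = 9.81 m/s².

V₁ = q/y₁ = 8.84/0.775 = 11.4 m/s. Fr₁ = V₁/√(g·y₁) = 11.4/√(9.81×0.775) = 4.14.
Conjugate-depth relation: y₂/y₁ = ½[√(1 + 8Fr₁²) − 1] = ½[√137.9 − 1] = 5.37.
y₂ = 5.37 × 0.775 = 4.16 m.
Tailwater y_tw = 5.28 m: y_tw > y₂, so the jump is submerged.

y₂ = 4.16 m; the jump is submerged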